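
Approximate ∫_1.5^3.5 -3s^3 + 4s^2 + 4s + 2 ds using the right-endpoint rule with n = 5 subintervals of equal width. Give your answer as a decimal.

-47.17

Δs = (3.5 − 1.5)/5 = 0.4.
Right endpoints: 1.9, 2.3, 2.7, 3.1, 3.5.
f(1.9) = 3.463, f(2.3) = -4.141, f(2.7) = -17.089, f(3.1) = -36.533, f(3.5) = -63.625.
Sum = Δs · [f(1.9) + f(2.3) + f(2.7) + f(3.1) + f(3.5)].
Sum = -47.17.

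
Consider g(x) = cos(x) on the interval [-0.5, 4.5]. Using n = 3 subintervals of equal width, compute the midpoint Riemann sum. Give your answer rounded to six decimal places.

Δx = (4.5 − (-0.5))/3 = 5/3.
Midpoints: 1/3, 2, 11/3.
g(1/3) ≈ 0.944957, g(2) ≈ -0.416147, g(11/3) ≈ -0.865287.
Sum = Δx · [g(1/3) + g(2) + g(11/3)].
Sum ≈ -0.560795.

-0.560795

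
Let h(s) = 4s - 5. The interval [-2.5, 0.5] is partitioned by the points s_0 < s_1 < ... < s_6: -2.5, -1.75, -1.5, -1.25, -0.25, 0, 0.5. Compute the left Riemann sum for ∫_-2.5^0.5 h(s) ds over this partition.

Subinterval widths: 0.75, 0.25, 0.25, 1, 0.25, 0.5.
Left endpoints: -2.5, -1.75, -1.5, -1.25, -0.25, 0.
h(-2.5) = -15, h(-1.75) = -12, h(-1.5) = -11, h(-1.25) = -10, h(-0.25) = -6, h(0) = -5.
Sum = Σ Δs_i · h(s_i).
Sum = -31.

-31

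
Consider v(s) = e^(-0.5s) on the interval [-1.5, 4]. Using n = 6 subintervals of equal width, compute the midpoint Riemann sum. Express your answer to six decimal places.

3.928850

Δs = (4 − (-1.5))/6 = 11/12.
Midpoints: -25/24, -0.125, 19/24, 41/24, 2.625, 85/24.
v(-25/24) ≈ 1.683430, v(-0.125) ≈ 1.064494, v(19/24) ≈ 0.673119, v(41/24) ≈ 0.425638, v(2.625) ≈ 0.269146, v(85/24) ≈ 0.170191.
Sum = Δs · [v(-25/24) + v(-0.125) + v(19/24) + ...].
Sum ≈ 3.928850.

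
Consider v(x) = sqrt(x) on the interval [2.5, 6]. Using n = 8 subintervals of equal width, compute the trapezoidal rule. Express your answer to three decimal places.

7.161

Δx = (6 − 2.5)/8 = 0.4375.
v(2.5) ≈ 1.581, v(2.9375) ≈ 1.714, v(3.375) ≈ 1.837, v(3.8125) ≈ 1.953, v(4.25) ≈ 2.062, v(4.6875) ≈ 2.165, v(5.125) ≈ 2.264, v(5.5625) ≈ 2.358, v(6) ≈ 2.449.
T_8 = (Δx/2)·[v(x_0) + 2v(x_1) + ... + 2v(x_{7}) + v(x_8)].
Sum ≈ 7.161.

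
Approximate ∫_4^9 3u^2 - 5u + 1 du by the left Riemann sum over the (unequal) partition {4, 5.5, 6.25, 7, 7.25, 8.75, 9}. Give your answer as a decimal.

Subinterval widths: 1.5, 0.75, 0.75, 0.25, 1.5, 0.25.
Left endpoints: 4, 5.5, 6.25, 7, 7.25, 8.75.
f(4) = 29, f(5.5) = 64.25, f(6.25) = 86.9375, f(7) = 113, f(7.25) = 122.4375, f(8.75) = 186.9375.
Sum = Σ Δu_i · f(u_i).
Sum = 415.53125.

415.53125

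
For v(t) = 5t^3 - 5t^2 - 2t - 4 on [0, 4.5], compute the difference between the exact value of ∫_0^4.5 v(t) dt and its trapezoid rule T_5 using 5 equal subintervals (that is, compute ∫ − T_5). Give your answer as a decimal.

Exact integral: ∫_0^4.5 v(t) dt = 322.453125.
T_5 = 339.91875.
Error = 322.453125 − 339.91875 = -17.465625.

-17.465625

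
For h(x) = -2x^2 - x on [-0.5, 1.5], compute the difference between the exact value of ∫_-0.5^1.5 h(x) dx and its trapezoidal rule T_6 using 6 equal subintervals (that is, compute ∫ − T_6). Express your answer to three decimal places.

Exact integral: ∫_-0.5^1.5 h(x) dx ≈ -3.33333.
T_6 ≈ -3.40741.
Error ≈ -3.33333 − (-3.40741) ≈ 0.074.

0.074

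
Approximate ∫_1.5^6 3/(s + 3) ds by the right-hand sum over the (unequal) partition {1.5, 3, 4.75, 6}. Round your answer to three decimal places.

1.844

Subinterval widths: 1.5, 1.75, 1.25.
Right endpoints: 3, 4.75, 6.
f(3) = 0.5, f(4.75) = 12/31, f(6) = 1/3.
Sum = Σ Δs_i · f(s_i).
Sum ≈ 1.844.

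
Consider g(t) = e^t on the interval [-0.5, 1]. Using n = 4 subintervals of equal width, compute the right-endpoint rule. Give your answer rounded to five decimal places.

2.53239

Δt = (1 − (-0.5))/4 = 0.375.
Right endpoints: -0.125, 0.25, 0.625, 1.
g(-0.125) ≈ 0.88250, g(0.25) ≈ 1.28403, g(0.625) ≈ 1.86825, g(1) ≈ 2.71828.
Sum = Δt · [g(-0.125) + g(0.25) + g(0.625) + g(1)].
Sum ≈ 2.53239.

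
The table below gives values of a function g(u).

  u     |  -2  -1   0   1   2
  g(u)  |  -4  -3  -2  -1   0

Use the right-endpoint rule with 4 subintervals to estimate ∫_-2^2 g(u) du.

Δu = 1.
Sum = 1·[(-3) + (-2) + (-1) + 0] = -6.

-6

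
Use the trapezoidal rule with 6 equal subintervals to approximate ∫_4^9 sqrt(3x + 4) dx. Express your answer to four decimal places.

24.1274

Δx = (9 − 4)/6 = 5/6.
f(4) ≈ 4.0000, f(29/6) ≈ 4.3012, f(17/3) ≈ 4.5826, f(6.5) ≈ 4.8477, f(22/3) ≈ 5.0990, f(49/6) ≈ 5.3385, f(9) ≈ 5.5678.
T_6 = (Δx/2)·[f(x_0) + 2f(x_1) + ... + 2f(x_{5}) + f(x_6)].
Sum ≈ 24.1274.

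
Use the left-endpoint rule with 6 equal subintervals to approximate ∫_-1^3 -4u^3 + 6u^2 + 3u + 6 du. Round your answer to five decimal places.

27.55556

Δu = (3 − (-1))/6 = 2/3.
Left endpoints: -1, -1/3, 1/3, 1, 5/3, 7/3.
f(-1) = 13, f(-1/3) = 157/27, f(1/3) = 203/27, f(1) = 11, f(5/3) = 247/27, f(7/3) = -139/27.
Sum = Δu · [f(-1) + f(-1/3) + f(1/3) + ...].
Sum ≈ 27.55556.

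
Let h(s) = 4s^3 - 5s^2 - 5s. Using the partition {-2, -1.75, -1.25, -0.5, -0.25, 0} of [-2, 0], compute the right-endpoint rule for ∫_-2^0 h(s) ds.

-10.90625

Subinterval widths: 0.25, 0.5, 0.75, 0.25, 0.25.
Right endpoints: -1.75, -1.25, -0.5, -0.25, 0.
h(-1.75) = -28, h(-1.25) = -9.375, h(-0.5) = 0.75, h(-0.25) = 0.875, h(0) = 0.
Sum = Σ Δs_i · h(s_i).
Sum = -10.90625.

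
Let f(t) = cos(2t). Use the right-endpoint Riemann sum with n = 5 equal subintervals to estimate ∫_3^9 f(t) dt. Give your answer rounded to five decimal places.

-0.28991

Δt = (9 − 3)/5 = 1.2.
Right endpoints: 4.2, 5.4, 6.6, 7.8, 9.
f(4.2) ≈ -0.51929, f(5.4) ≈ -0.19433, f(6.6) ≈ 0.80588, f(7.8) ≈ -0.99418, f(9) ≈ 0.66032.
Sum = Δt · [f(4.2) + f(5.4) + f(6.6) + f(7.8) + f(9)].
Sum ≈ -0.28991.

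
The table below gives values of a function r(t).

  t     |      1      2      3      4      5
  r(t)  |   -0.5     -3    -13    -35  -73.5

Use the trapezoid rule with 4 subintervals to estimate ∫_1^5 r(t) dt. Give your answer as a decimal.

Δt = 1.
T_4 = (1/2)·[(-0.5) + 2·(-3) + 2·(-13) + 2·(-35) + (-73.5)] = -88.

-88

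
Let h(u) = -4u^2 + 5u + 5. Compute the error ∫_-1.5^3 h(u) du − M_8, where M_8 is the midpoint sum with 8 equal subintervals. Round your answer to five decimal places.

Exact integral: ∫_-1.5^3 h(u) du = -1.125.
M_8 ≈ -0.6503906.
Error ≈ -1.125 − (-0.6503906) ≈ -0.47461.

-0.47461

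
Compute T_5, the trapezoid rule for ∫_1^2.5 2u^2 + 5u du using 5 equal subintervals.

22.92

Δu = (2.5 − 1)/5 = 0.3.
f(1) = 7, f(1.3) = 9.88, f(1.6) = 13.12, f(1.9) = 16.72, f(2.2) = 20.68, f(2.5) = 25.
T_5 = (Δu/2)·[f(u_0) + 2f(u_1) + ... + 2f(u_{4}) + f(u_5)].
Sum = 22.92.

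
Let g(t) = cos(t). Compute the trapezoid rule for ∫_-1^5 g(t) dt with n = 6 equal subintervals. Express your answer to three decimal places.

Δt = (5 − (-1))/6 = 1.
g(-1) ≈ 0.540, g(0) ≈ 1.000, g(1) ≈ 0.540, g(2) ≈ -0.416, g(3) ≈ -0.990, g(4) ≈ -0.654, g(5) ≈ 0.284.
T_6 = (Δt/2)·[g(t_0) + 2g(t_1) + ... + 2g(t_{5}) + g(t_6)].
Sum ≈ -0.107.

-0.107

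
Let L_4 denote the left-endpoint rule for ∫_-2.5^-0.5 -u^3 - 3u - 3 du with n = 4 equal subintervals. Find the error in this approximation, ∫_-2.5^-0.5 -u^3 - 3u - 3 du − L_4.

Exact integral: ∫_-2.5^-0.5 f(u) du = 12.75.
L_4 = 18.5.
Error = 12.75 − 18.5 = -5.75.

-5.75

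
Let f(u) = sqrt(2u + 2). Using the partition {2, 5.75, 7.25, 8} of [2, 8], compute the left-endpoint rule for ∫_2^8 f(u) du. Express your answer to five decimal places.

17.74345

Subinterval widths: 3.75, 1.5, 0.75.
Left endpoints: 2, 5.75, 7.25.
f(2) ≈ 2.44949, f(5.75) ≈ 3.67423, f(7.25) ≈ 4.06202.
Sum = Σ Δu_i · f(u_i).
Sum ≈ 17.74345.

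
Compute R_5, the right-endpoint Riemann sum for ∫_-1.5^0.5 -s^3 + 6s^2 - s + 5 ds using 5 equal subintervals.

Δs = (0.5 − (-1.5))/5 = 0.4.
Right endpoints: -1.1, -0.7, -0.3, 0.1, 0.5.
f(-1.1) = 14.691, f(-0.7) = 8.983, f(-0.3) = 5.867, f(0.1) = 4.959, f(0.5) = 5.875.
Sum = Δs · [f(-1.1) + f(-0.7) + f(-0.3) + f(0.1) + f(0.5)].
Sum = 16.15.

16.15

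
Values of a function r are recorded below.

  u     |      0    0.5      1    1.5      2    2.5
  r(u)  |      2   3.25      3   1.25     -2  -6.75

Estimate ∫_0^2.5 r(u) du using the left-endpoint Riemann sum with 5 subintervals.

3.75

Δu = 0.5.
Sum = 0.5·[2 + 3.25 + 3 + 1.25 + (-2)] = 3.75.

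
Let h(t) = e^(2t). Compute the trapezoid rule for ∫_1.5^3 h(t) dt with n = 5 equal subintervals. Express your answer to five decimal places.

Δt = (3 − 1.5)/5 = 0.3.
h(1.5) ≈ 20.08554, h(1.8) ≈ 36.59823, h(2.1) ≈ 66.68633, h(2.4) ≈ 121.51042, h(2.7) ≈ 221.40642, h(3) ≈ 403.42879.
T_5 = (Δt/2)·[h(t_0) + 2h(t_1) + ... + 2h(t_{4}) + h(t_5)].
Sum ≈ 197.38757.

197.38757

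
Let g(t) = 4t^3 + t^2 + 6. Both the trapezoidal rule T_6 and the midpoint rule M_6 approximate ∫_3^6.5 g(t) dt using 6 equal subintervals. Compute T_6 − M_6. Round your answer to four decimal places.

T_6 ≈ 1819.116898.
M_6 ≈ 1801.847801.
T_6 − M_6 ≈ 17.2691.

17.2691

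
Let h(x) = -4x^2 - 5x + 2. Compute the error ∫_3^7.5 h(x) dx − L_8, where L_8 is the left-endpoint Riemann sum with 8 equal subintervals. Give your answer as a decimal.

Exact integral: ∫_3^7.5 h(x) dx = -635.625.
L_8 = -577.08984375.
Error = -635.625 − (-577.08984375) = -58.53515625.

-58.53515625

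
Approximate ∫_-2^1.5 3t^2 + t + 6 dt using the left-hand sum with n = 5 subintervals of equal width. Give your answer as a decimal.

32.97

Δt = (1.5 − (-2))/5 = 0.7.
Left endpoints: -2, -1.3, -0.6, 0.1, 0.8.
f(-2) = 16, f(-1.3) = 9.77, f(-0.6) = 6.48, f(0.1) = 6.13, f(0.8) = 8.72.
Sum = Δt · [f(-2) + f(-1.3) + f(-0.6) + f(0.1) + f(0.8)].
Sum = 32.97.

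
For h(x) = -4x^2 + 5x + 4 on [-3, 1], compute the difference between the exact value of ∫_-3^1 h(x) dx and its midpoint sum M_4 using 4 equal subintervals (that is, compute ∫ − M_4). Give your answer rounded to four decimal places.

-1.3333

Exact integral: ∫_-3^1 h(x) dx ≈ -41.333333.
M_4 = -40.
Error ≈ -41.333333 − (-40) ≈ -1.3333.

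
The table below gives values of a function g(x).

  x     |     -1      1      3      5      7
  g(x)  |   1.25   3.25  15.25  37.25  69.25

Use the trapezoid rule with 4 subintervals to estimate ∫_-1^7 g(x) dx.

Δx = 2.
T_4 = (2/2)·[1.25 + 2·3.25 + 2·15.25 + 2·37.25 + 69.25] = 182.

182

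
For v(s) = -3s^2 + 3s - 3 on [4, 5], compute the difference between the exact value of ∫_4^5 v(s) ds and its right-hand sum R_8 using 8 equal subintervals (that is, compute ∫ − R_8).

Exact integral: ∫_4^5 v(s) ds = -50.5.
R_8 = -52.0078125.
Error = -50.5 − (-52.0078125) = 1.5078125.

1.5078125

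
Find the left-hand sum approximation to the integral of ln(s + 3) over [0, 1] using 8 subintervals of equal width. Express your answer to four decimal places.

Δs = (1 − 0)/8 = 0.125.
Left endpoints: 0, 0.125, 0.25, 0.375, 0.5, 0.625, 0.75, 0.875.
f(0) ≈ 1.0986, f(0.125) ≈ 1.1394, f(0.25) ≈ 1.1787, f(0.375) ≈ 1.2164, f(0.5) ≈ 1.2528, f(0.625) ≈ 1.2879, f(0.75) ≈ 1.3218, f(0.875) ≈ 1.3545.
Sum = Δs · [f(0) + f(0.125) + f(0.25) + ...].
Sum ≈ 1.2313.

1.2313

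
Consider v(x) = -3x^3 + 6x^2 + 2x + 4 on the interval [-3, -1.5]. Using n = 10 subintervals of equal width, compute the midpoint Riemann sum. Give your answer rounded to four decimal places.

Δx = (-1.5 − (-3))/10 = 0.15.
Midpoints: -2.925, -2.775, -2.625, -2.475, -2.325, -2.175, -2.025, -1.875, -1.725, -1.575.
v(-2.925) = 7971799/64000, v(-2.775) = 6960733/64000, v(-2.625) = 48311/512, v(-2.475) = 5202337/64000, v(-2.325) = 4447231/64000, v(-2.175) = 3769669/64000, v(-2.025) = 3165763/64000, v(-1.875) = 21053/512, v(-1.725) = 2163367/64000, v(-1.575) = 1757101/64000.
Sum = Δx · [v(-2.925) + v(-2.775) + v(-2.625) + ...].
Sum ≈ 103.3793.

103.3793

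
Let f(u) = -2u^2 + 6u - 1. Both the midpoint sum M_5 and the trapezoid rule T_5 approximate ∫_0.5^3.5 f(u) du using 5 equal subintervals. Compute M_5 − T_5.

M_5 = 4.68.
T_5 = 4.14.
M_5 − T_5 = 0.54.

0.54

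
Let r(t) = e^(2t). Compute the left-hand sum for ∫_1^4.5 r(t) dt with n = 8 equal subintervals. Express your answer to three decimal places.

2531.939

Δt = (4.5 − 1)/8 = 0.4375.
Left endpoints: 1, 1.4375, 1.875, 2.3125, 2.75, 3.1875, 3.625, 4.0625.
r(1) ≈ 7.389, r(1.4375) ≈ 17.725, r(1.875) ≈ 42.521, r(2.3125) ≈ 102.003, r(2.75) ≈ 244.692, r(3.1875) ≈ 586.985, r(3.625) ≈ 1408.105, r(4.0625) ≈ 3377.868.
Sum = Δt · [r(1) + r(1.4375) + r(1.875) + ...].
Sum ≈ 2531.939.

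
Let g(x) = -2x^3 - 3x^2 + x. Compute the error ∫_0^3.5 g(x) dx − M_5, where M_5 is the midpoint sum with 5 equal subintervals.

Exact integral: ∫_0^3.5 g(x) dx = -111.78125.
M_5 = -109.851875.
Error = -111.78125 − (-109.851875) = -1.929375.

-1.929375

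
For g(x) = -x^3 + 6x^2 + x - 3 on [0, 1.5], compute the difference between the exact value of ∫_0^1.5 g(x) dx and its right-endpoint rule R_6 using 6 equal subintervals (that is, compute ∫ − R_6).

Exact integral: ∫_0^1.5 g(x) dx = 2.109375.
R_6 = 3.62109375.
Error = 2.109375 − 3.62109375 = -1.51171875.

-1.51171875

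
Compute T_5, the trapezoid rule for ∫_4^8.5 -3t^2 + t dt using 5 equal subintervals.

Δt = (8.5 − 4)/5 = 0.9.
f(4) = -44, f(4.9) = -67.13, f(5.8) = -95.12, f(6.7) = -127.97, f(7.6) = -165.68, f(8.5) = -208.25.
T_5 = (Δt/2)·[f(t_0) + 2f(t_1) + ... + 2f(t_{4}) + f(t_5)].
Sum = -523.8225.

-523.8225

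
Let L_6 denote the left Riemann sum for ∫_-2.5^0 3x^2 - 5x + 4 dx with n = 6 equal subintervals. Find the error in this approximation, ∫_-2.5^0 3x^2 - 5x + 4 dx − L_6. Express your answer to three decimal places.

Exact integral: ∫_-2.5^0 f(x) dx = 41.25.
L_6 ≈ 47.97743.
Error ≈ 41.25 − 47.97743 ≈ -6.727.

-6.727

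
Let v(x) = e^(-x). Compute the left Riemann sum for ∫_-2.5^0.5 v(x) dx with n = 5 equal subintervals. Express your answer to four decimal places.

Δx = (0.5 − (-2.5))/5 = 0.6.
Left endpoints: -2.5, -1.9, -1.3, -0.7, -0.1.
v(-2.5) ≈ 12.1825, v(-1.9) ≈ 6.6859, v(-1.3) ≈ 3.6693, v(-0.7) ≈ 2.0138, v(-0.1) ≈ 1.1052.
Sum = Δx · [v(-2.5) + v(-1.9) + v(-1.3) + v(-0.7) + v(-0.1)].
Sum ≈ 15.3940.

15.3940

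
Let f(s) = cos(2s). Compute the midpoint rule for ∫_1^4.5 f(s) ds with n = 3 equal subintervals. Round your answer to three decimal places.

-0.315

Δs = (4.5 − 1)/3 = 7/6.
Midpoints: 19/12, 2.75, 47/12.
f(19/12) ≈ -1.000, f(2.75) ≈ 0.709, f(47/12) ≈ 0.021.
Sum = Δs · [f(19/12) + f(2.75) + f(47/12)].
Sum ≈ -0.315.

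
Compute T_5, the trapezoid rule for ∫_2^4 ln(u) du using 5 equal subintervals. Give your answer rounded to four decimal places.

2.1556

Δu = (4 − 2)/5 = 0.4.
f(2) ≈ 0.6931, f(2.4) ≈ 0.8755, f(2.8) ≈ 1.0296, f(3.2) ≈ 1.1632, f(3.6) ≈ 1.2809, f(4) ≈ 1.3863.
T_5 = (Δu/2)·[f(u_0) + 2f(u_1) + ... + 2f(u_{4}) + f(u_5)].
Sum ≈ 2.1556.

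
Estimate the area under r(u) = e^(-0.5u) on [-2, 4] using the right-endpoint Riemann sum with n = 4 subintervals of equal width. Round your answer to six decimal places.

3.468594

Δu = (4 − (-2))/4 = 1.5.
Right endpoints: -0.5, 1, 2.5, 4.
r(-0.5) ≈ 1.284025, r(1) ≈ 0.606531, r(2.5) ≈ 0.286505, r(4) ≈ 0.135335.
Sum = Δu · [r(-0.5) + r(1) + r(2.5) + r(4)].
Sum ≈ 3.468594.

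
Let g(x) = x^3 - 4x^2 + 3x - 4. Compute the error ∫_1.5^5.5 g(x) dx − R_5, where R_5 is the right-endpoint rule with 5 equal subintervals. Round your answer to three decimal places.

-27.973

Exact integral: ∫_1.5^5.5 g(x) dx ≈ 36.16667.
R_5 = 64.14.
Error ≈ 36.16667 − 64.14 ≈ -27.973.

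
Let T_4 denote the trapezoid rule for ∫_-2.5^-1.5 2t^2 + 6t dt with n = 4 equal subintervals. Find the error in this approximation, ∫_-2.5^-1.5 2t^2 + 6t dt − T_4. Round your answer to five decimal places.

Exact integral: ∫_-2.5^-1.5 f(t) dt ≈ -3.8333333.
T_4 = -3.8125.
Error ≈ -3.8333333 − (-3.8125) ≈ -0.02083.

-0.02083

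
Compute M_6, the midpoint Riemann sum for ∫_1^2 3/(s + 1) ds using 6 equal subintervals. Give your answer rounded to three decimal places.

Δs = (2 − 1)/6 = 1/6.
Midpoints: 13/12, 1.25, 17/12, 19/12, 1.75, 23/12.
f(13/12) = 1.44, f(1.25) = 4/3, f(17/12) = 36/29, f(19/12) = 36/31, f(1.75) = 12/11, f(23/12) = 36/35.
Sum = Δs · [f(13/12) + f(1.25) + f(17/12) + ...].
Sum ≈ 1.216.

1.216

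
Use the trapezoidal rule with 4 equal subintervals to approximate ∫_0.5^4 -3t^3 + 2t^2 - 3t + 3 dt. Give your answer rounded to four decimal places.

Δt = (4 − 0.5)/4 = 0.875.
f(0.5) = 1.625, f(1.375) = -2633/512, f(2.25) = -27.796875, f(3.125) = -40139/512, f(4) = -169.
T_4 = (Δt/2)·[f(t_0) + 2f(t_1) + 2f(t_2) + 2f(t_3) + f(t_4)].
Sum ≈ -170.6455.

-170.6455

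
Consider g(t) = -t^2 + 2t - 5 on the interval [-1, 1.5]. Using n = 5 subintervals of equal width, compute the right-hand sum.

-11.875

Δt = (1.5 − (-1))/5 = 0.5.
Right endpoints: -0.5, 0, 0.5, 1, 1.5.
g(-0.5) = -6.25, g(0) = -5, g(0.5) = -4.25, g(1) = -4, g(1.5) = -4.25.
Sum = Δt · [g(-0.5) + g(0) + g(0.5) + g(1) + g(1.5)].
Sum = -11.875.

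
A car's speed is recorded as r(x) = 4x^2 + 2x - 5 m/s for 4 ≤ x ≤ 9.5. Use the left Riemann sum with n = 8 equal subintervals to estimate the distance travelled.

Δx = (9.5 − 4)/8 = 0.6875.
Left endpoints: 4, 4.6875, 5.375, 6.0625, 6.75, 7.4375, 8.125, 8.8125.
r(4) = 67, r(4.6875) = 92.265625, r(5.375) = 121.3125, r(6.0625) = 154.140625, r(6.75) = 190.75, r(7.4375) = 231.140625, r(8.125) = 275.3125, r(8.8125) = 323.265625.
Sum = Δx · [r(4) + r(4.6875) + r(5.375) + ...].
Sum = 1000.44140625.

1000.44140625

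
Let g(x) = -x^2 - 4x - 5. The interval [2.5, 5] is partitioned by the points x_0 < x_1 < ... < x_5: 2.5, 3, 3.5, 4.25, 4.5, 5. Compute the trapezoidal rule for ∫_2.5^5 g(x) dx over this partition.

Subinterval widths: 0.5, 0.5, 0.75, 0.25, 0.5.
g(2.5) = -21.25, g(3) = -26, g(3.5) = -31.25, g(4.25) = -40.0625, g(4.5) = -43.25, g(5) = -50.
On each subinterval the trapezoid contributes (Δx_i/2)·[g(x_{i-1}) + g(x_i)].
Sum = -86.59375.

-86.59375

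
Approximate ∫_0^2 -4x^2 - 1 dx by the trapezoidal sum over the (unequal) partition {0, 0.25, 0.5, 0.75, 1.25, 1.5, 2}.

-12.875

Subinterval widths: 0.25, 0.25, 0.25, 0.5, 0.25, 0.5.
f(0) = -1, f(0.25) = -1.25, f(0.5) = -2, f(0.75) = -3.25, f(1.25) = -7.25, f(1.5) = -10, f(2) = -17.
On each subinterval the trapezoid contributes (Δx_i/2)·[f(x_{i-1}) + f(x_i)].
Sum = -12.875.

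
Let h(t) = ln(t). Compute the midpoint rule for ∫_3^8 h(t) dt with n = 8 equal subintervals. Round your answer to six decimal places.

8.343073

Δt = (8 − 3)/8 = 0.625.
Midpoints: 3.3125, 3.9375, 4.5625, 5.1875, 5.8125, 6.4375, 7.0625, 7.6875.
h(3.3125) ≈ 1.197703, h(3.9375) ≈ 1.370546, h(4.5625) ≈ 1.517871, h(5.1875) ≈ 1.646252, h(5.8125) ≈ 1.760011, h(6.4375) ≈ 1.862140, h(7.0625) ≈ 1.954799, h(7.6875) ≈ 2.039596.
Sum = Δt · [h(3.3125) + h(3.9375) + h(4.5625) + ...].
Sum ≈ 8.343073.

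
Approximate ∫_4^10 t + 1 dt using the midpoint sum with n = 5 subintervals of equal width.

Δt = (10 − 4)/5 = 1.2.
Midpoints: 4.6, 5.8, 7, 8.2, 9.4.
f(4.6) = 5.6, f(5.8) = 6.8, f(7) = 8, f(8.2) = 9.2, f(9.4) = 10.4.
Sum = Δt · [f(4.6) + f(5.8) + f(7) + f(8.2) + f(9.4)].
Sum = 48.

48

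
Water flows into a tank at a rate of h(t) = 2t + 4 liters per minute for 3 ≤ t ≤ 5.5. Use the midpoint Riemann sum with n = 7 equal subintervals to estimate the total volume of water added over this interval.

31.25

Δt = (5.5 − 3)/7 = 5/14.
Midpoints: 89/28, 99/28, 109/28, 4.25, 129/28, 139/28, 149/28.
h(89/28) = 145/14, h(99/28) = 155/14, h(109/28) = 165/14, h(4.25) = 12.5, h(129/28) = 185/14, h(139/28) = 195/14, h(149/28) = 205/14.
Sum = Δt · [h(89/28) + h(99/28) + h(109/28) + ...].
Sum = 31.25.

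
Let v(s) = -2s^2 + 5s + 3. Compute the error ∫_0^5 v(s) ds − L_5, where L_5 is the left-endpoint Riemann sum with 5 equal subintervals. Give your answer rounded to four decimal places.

Exact integral: ∫_0^5 v(s) ds ≈ -5.833333.
L_5 = 5.
Error ≈ -5.833333 − 5 ≈ -10.8333.

-10.8333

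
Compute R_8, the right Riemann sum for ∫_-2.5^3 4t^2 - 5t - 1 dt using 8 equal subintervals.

40.51953125

Δt = (3 − (-2.5))/8 = 0.6875.
Right endpoints: -1.8125, -1.125, -0.4375, 0.25, 0.9375, 1.625, 2.3125, 3.
f(-1.8125) = 21.203125, f(-1.125) = 9.6875, f(-0.4375) = 1.953125, f(0.25) = -2, f(0.9375) = -2.171875, f(1.625) = 1.4375, f(2.3125) = 8.828125, f(3) = 20.
Sum = Δt · [f(-1.8125) + f(-1.125) + f(-0.4375) + ...].
Sum = 40.51953125.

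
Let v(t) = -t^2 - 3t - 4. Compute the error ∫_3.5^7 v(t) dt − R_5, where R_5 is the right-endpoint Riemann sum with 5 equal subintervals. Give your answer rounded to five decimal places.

Exact integral: ∫_3.5^7 v(t) dt ≈ -169.1666667.
R_5 = -185.99.
Error ≈ -169.1666667 − (-185.99) ≈ 16.82333.

16.82333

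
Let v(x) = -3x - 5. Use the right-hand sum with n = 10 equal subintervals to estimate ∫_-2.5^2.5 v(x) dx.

Δx = (2.5 − (-2.5))/10 = 0.5.
Right endpoints: -2, -1.5, -1, -0.5, 0, 0.5, 1, 1.5, 2, 2.5.
v(-2) = 1, v(-1.5) = -0.5, v(-1) = -2, v(-0.5) = -3.5, v(0) = -5, v(0.5) = -6.5, v(1) = -8, v(1.5) = -9.5, v(2) = -11, v(2.5) = -12.5.
Sum = Δx · [v(-2) + v(-1.5) + v(-1) + ...].
Sum = -28.75.

-28.75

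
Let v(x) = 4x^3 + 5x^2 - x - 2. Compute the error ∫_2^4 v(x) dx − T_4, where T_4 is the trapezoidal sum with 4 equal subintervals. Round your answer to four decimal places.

-3.4167

Exact integral: ∫_2^4 v(x) dx ≈ 323.333333.
T_4 = 326.75.
Error ≈ 323.333333 − 326.75 ≈ -3.4167.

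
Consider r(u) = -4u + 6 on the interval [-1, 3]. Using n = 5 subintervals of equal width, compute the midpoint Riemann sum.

Δu = (3 − (-1))/5 = 0.8.
Midpoints: -0.6, 0.2, 1, 1.8, 2.6.
r(-0.6) = 8.4, r(0.2) = 5.2, r(1) = 2, r(1.8) = -1.2, r(2.6) = -4.4.
Sum = Δu · [r(-0.6) + r(0.2) + r(1) + r(1.8) + r(2.6)].
Sum = 8.

8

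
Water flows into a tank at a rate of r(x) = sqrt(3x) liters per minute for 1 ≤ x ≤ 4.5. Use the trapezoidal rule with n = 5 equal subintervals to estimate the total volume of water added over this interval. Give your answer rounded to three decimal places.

9.850

Δx = (4.5 − 1)/5 = 0.7.
r(1) ≈ 1.732, r(1.7) ≈ 2.258, r(2.4) ≈ 2.683, r(3.1) ≈ 3.050, r(3.8) ≈ 3.376, r(4.5) ≈ 3.674.
T_5 = (Δx/2)·[r(x_0) + 2r(x_1) + ... + 2r(x_{4}) + r(x_5)].
Sum ≈ 9.850.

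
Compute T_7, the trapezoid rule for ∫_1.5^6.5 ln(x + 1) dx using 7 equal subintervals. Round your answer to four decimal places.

Δx = (6.5 − 1.5)/7 = 5/7.
f(1.5) ≈ 0.9163, f(31/14) ≈ 1.1676, f(41/14) ≈ 1.3683, f(51/14) ≈ 1.5353, f(61/14) ≈ 1.6784, f(71/14) ≈ 1.8036, f(81/14) ≈ 1.9148, f(6.5) ≈ 2.0149.
T_7 = (Δx/2)·[f(x_0) + 2f(x_1) + ... + 2f(x_{6}) + f(x_7)].
Sum ≈ 7.8098.

7.8098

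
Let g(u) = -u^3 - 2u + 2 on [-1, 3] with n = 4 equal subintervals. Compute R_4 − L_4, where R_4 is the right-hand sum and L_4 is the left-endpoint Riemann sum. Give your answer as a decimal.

R_4 = -40.
L_4 = -4.
R_4 − L_4 = -36.

-36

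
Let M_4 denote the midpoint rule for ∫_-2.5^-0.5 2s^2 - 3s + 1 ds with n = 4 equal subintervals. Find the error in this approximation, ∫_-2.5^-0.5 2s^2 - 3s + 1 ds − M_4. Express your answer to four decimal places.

Exact integral: ∫_-2.5^-0.5 f(s) ds ≈ 21.333333.
M_4 = 21.25.
Error ≈ 21.333333 − 21.25 ≈ 0.0833.

0.0833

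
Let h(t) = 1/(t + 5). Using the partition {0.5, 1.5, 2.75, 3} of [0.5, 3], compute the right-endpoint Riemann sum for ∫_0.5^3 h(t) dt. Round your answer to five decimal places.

0.34639

Subinterval widths: 1, 1.25, 0.25.
Right endpoints: 1.5, 2.75, 3.
h(1.5) = 2/13, h(2.75) = 4/31, h(3) = 0.125.
Sum = Σ Δt_i · h(t_i).
Sum ≈ 0.34639.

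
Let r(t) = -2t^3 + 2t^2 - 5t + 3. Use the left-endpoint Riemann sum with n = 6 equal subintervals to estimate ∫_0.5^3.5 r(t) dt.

-49.625

Δt = (3.5 − 0.5)/6 = 0.5.
Left endpoints: 0.5, 1, 1.5, 2, 2.5, 3.
r(0.5) = 0.75, r(1) = -2, r(1.5) = -6.75, r(2) = -15, r(2.5) = -28.25, r(3) = -48.
Sum = Δt · [r(0.5) + r(1) + r(1.5) + ...].
Sum = -49.625.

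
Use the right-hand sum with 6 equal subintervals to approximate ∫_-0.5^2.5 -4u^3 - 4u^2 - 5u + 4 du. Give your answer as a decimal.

Δu = (2.5 − (-0.5))/6 = 0.5.
Right endpoints: 0, 0.5, 1, 1.5, 2, 2.5.
f(0) = 4, f(0.5) = 0, f(1) = -9, f(1.5) = -26, f(2) = -54, f(2.5) = -96.
Sum = Δu · [f(0) + f(0.5) + f(1) + ...].
Sum = -90.5.

-90.5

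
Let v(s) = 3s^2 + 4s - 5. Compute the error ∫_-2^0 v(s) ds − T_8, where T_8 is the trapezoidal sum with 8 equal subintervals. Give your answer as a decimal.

-0.0625

Exact integral: ∫_-2^0 v(s) ds = -10.
T_8 = -9.9375.
Error = -10 − (-9.9375) = -0.0625.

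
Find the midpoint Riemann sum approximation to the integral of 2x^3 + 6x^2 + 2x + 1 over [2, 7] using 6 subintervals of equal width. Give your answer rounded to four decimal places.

1902.9514

Δx = (7 − 2)/6 = 5/6.
Midpoints: 29/12, 3.25, 49/12, 59/12, 5.75, 79/12.
f(29/12) = 59705/864, f(3.25) = 139.53125, f(49/12) = 212005/864, f(59/12) = 340055/864, f(5.75) = 591.09375, f(79/12) = 729955/864.
Sum = Δx · [f(29/12) + f(3.25) + f(49/12) + ...].
Sum ≈ 1902.9514.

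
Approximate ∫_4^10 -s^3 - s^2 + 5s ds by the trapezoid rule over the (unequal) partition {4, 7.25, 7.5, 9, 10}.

Subinterval widths: 3.25, 0.25, 1.5, 1.
f(4) = -60, f(7.25) = -397.390625, f(7.5) = -440.625, f(9) = -765, f(10) = -1050.
On each subinterval the trapezoid contributes (Δs_i/2)·[f(s_{i-1}) + f(s_i)].
Sum = -2659.73046875.

-2659.73046875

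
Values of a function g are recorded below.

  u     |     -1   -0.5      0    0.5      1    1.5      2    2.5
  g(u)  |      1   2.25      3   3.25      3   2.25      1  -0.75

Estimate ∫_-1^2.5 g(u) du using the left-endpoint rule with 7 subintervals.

7.875

Δu = 0.5.
Sum = 0.5·[1 + 2.25 + 3 + 3.25 + 3 + 2.25 + 1] = 7.875.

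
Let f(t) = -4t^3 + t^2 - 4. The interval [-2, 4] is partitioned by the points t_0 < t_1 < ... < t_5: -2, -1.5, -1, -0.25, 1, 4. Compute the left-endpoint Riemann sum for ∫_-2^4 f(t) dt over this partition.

Subinterval widths: 0.5, 0.5, 0.75, 1.25, 3.
Left endpoints: -2, -1.5, -1, -0.25, 1.
f(-2) = 32, f(-1.5) = 11.75, f(-1) = 1, f(-0.25) = -3.875, f(1) = -7.
Sum = Σ Δt_i · f(t_i).
Sum = -3.21875.

-3.21875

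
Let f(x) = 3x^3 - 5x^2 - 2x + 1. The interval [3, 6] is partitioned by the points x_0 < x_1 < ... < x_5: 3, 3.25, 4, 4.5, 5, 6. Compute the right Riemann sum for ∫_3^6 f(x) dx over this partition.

Subinterval widths: 0.25, 0.75, 0.5, 0.5, 1.
Right endpoints: 3.25, 4, 4.5, 5, 6.
f(3.25) = 44.671875, f(4) = 105, f(4.5) = 164.125, f(5) = 241, f(6) = 457.
Sum = Σ Δx_i · f(x_i).
Sum = 749.48046875.

749.48046875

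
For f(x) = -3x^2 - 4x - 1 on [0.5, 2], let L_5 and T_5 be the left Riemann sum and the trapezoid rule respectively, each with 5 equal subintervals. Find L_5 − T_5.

2.5875

L_5 = -14.355.
T_5 = -16.9425.
L_5 − T_5 = 2.5875.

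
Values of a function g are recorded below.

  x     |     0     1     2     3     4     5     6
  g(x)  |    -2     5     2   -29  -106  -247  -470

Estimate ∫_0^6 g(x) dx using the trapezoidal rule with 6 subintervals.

Δx = 1.
T_6 = (1/2)·[(-2) + 2·5 + 2·2 + 2·(-29) + 2·(-106) + 2·(-247) + (-470)] = -611.

-611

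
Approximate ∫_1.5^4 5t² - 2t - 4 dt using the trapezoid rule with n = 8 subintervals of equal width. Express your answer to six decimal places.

77.495117

Δt = (4 − 1.5)/8 = 0.3125.
f(1.5) = 4.25, f(1.8125) = 8.80078125, f(2.125) = 14.328125, f(2.4375) = 20.83203125, f(2.75) = 28.3125, f(3.0625) = 36.76953125, f(3.375) = 46.203125, f(3.6875) = 56.61328125, f(4) = 68.
T_8 = (Δt/2)·[f(t_0) + 2f(t_1) + ... + 2f(t_{7}) + f(t_8)].
Sum ≈ 77.495117.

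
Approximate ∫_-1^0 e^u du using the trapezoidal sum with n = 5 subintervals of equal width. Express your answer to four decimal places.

0.6342

Δu = (0 − (-1))/5 = 0.2.
f(-1) ≈ 0.3679, f(-0.8) ≈ 0.4493, f(-0.6) ≈ 0.5488, f(-0.4) ≈ 0.6703, f(-0.2) ≈ 0.8187, f(0) ≈ 1.0000.
T_5 = (Δu/2)·[f(u_0) + 2f(u_1) + ... + 2f(u_{4}) + f(u_5)].
Sum ≈ 0.6342.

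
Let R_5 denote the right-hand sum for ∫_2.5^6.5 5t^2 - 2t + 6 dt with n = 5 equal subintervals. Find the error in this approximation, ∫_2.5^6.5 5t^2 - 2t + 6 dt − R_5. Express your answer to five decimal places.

Exact integral: ∫_2.5^6.5 f(t) dt ≈ 419.6666667.
R_5 = 490.6.
Error ≈ 419.6666667 − 490.6 ≈ -70.93333.

-70.93333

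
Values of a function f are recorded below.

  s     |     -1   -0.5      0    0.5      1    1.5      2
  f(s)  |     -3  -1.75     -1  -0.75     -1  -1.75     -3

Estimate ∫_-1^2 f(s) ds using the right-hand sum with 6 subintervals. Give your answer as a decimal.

Δs = 0.5.
Sum = 0.5·[(-1.75) + (-1) + (-0.75) + (-1) + (-1.75) + (-3)] = -4.625.

-4.625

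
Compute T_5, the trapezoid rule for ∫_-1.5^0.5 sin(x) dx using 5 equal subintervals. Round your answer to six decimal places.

Δx = (0.5 − (-1.5))/5 = 0.4.
f(-1.5) ≈ -0.997495, f(-1.1) ≈ -0.891207, f(-0.7) ≈ -0.644218, f(-0.3) ≈ -0.295520, f(0.1) ≈ 0.099833, f(0.5) ≈ 0.479426.
T_5 = (Δx/2)·[f(x_0) + 2f(x_1) + ... + 2f(x_{4}) + f(x_5)].
Sum ≈ -0.796059.

-0.796059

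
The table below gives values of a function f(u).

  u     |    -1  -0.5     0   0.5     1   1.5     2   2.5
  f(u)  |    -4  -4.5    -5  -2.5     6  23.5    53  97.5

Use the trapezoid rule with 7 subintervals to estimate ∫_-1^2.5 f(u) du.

58.625

Δu = 0.5.
T_7 = (0.5/2)·[(-4) + 2·(-4.5) + 2·(-5) + 2·(-2.5) + 2·6 + 2·23.5 + 2·53 + 97.5] = 58.625.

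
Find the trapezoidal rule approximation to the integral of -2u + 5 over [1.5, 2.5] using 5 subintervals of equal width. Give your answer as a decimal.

1

Δu = (2.5 − 1.5)/5 = 0.2.
f(1.5) = 2, f(1.7) = 1.6, f(1.9) = 1.2, f(2.1) = 0.8, f(2.3) = 0.4, f(2.5) = 0.
T_5 = (Δu/2)·[f(u_0) + 2f(u_1) + ... + 2f(u_{4}) + f(u_5)].
Sum = 1.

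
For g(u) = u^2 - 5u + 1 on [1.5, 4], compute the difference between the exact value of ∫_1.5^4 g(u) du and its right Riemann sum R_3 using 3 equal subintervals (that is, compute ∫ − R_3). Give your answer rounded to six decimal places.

-0.810185

Exact integral: ∫_1.5^4 g(u) du ≈ -11.66666667.
R_3 ≈ -10.85648148.
Error ≈ -11.66666667 − (-10.85648148) ≈ -0.810185.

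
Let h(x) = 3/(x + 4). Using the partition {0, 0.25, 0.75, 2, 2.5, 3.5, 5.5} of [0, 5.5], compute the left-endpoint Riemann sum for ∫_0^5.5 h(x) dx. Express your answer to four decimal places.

2.8415

Subinterval widths: 0.25, 0.5, 1.25, 0.5, 1, 2.
Left endpoints: 0, 0.25, 0.75, 2, 2.5, 3.5.
h(0) = 0.75, h(0.25) = 12/17, h(0.75) = 12/19, h(2) = 0.5, h(2.5) = 6/13, h(3.5) = 0.4.
Sum = Σ Δx_i · h(x_i).
Sum ≈ 2.8415.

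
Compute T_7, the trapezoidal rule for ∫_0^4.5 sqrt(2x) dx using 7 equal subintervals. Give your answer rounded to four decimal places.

Δx = (4.5 − 0)/7 = 9/14.
f(0) ≈ 0.0000, f(9/14) ≈ 1.1339, f(9/7) ≈ 1.6036, f(27/14) ≈ 1.9640, f(18/7) ≈ 2.2678, f(45/14) ≈ 2.5355, f(27/7) ≈ 2.7775, f(4.5) ≈ 3.0000.
T_7 = (Δx/2)·[f(x_0) + 2f(x_1) + ... + 2f(x_{6}) + f(x_7)].
Sum ≈ 8.8599.

8.8599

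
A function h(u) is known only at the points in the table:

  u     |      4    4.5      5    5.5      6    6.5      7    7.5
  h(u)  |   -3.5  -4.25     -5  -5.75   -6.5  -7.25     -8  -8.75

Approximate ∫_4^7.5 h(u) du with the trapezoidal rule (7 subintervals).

-21.4375

Δu = 0.5.
T_7 = (0.5/2)·[(-3.5) + 2·(-4.25) + 2·(-5) + 2·(-5.75) + 2·(-6.5) + 2·(-7.25) + 2·(-8) + (-8.75)] = -21.4375.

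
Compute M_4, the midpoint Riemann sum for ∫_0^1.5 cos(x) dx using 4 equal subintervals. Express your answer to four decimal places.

Δx = (1.5 − 0)/4 = 0.375.
Midpoints: 0.1875, 0.5625, 0.9375, 1.3125.
f(0.1875) ≈ 0.9825, f(0.5625) ≈ 0.8459, f(0.9375) ≈ 0.5918, f(1.3125) ≈ 0.2554.
Sum = Δx · [f(0.1875) + f(0.5625) + f(0.9375) + f(1.3125)].
Sum ≈ 1.0034.

1.0034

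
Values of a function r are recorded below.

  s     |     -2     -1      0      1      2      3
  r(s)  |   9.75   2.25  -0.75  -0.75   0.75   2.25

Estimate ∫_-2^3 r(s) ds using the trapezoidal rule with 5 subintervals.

7.5

Δs = 1.
T_5 = (1/2)·[9.75 + 2·2.25 + 2·(-0.75) + 2·(-0.75) + 2·0.75 + 2.25] = 7.5.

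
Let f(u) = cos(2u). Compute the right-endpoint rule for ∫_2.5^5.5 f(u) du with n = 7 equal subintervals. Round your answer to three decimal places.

-0.079

Δu = (5.5 − 2.5)/7 = 3/7.
Right endpoints: 41/14, 47/14, 53/14, 59/14, 65/14, 71/14, 5.5.
f(41/14) ≈ 0.911, f(47/14) ≈ 0.909, f(53/14) ≈ 0.279, f(59/14) ≈ -0.543, f(65/14) ≈ -0.990, f(71/14) ≈ -0.753, f(5.5) ≈ 0.004.
Sum = Δu · [f(41/14) + f(47/14) + f(53/14) + ...].
Sum ≈ -0.079.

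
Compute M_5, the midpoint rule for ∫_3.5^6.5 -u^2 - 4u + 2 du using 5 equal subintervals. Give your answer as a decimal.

Δu = (6.5 − 3.5)/5 = 0.6.
Midpoints: 3.8, 4.4, 5, 5.6, 6.2.
f(3.8) = -27.64, f(4.4) = -34.96, f(5) = -43, f(5.6) = -51.76, f(6.2) = -61.24.
Sum = Δu · [f(3.8) + f(4.4) + f(5) + f(5.6) + f(6.2)].
Sum = -131.16.

-131.16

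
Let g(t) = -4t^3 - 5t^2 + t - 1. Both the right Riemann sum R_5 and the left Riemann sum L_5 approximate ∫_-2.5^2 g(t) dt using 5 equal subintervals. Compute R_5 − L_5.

-70.875

R_5 = -58.59.
L_5 = 12.285.
R_5 − L_5 = -70.875.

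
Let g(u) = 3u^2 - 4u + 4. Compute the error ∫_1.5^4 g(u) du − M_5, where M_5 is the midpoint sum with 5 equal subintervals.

Exact integral: ∫_1.5^4 g(u) du = 43.125.
M_5 = 42.96875.
Error = 43.125 − 42.96875 = 0.15625.

0.15625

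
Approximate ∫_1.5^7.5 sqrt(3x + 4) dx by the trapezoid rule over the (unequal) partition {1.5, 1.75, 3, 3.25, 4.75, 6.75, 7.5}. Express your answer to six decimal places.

24.771744

Subinterval widths: 0.25, 1.25, 0.25, 1.5, 2, 0.75.
f(1.5) ≈ 2.915476, f(1.75) ≈ 3.041381, f(3) ≈ 3.605551, f(3.25) ≈ 3.708099, f(4.75) ≈ 4.272002, f(6.75) ≈ 4.924429, f(7.5) ≈ 5.147815.
On each subinterval the trapezoid contributes (Δx_i/2)·[f(x_{i-1}) + f(x_i)].
Sum ≈ 24.771744.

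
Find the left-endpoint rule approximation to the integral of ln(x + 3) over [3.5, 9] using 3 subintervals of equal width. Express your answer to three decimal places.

Δx = (9 − 3.5)/3 = 11/6.
Left endpoints: 3.5, 16/3, 43/6.
f(3.5) ≈ 1.872, f(16/3) ≈ 2.120, f(43/6) ≈ 2.319.
Sum = Δx · [f(3.5) + f(16/3) + f(43/6)].
Sum ≈ 11.570.

11.570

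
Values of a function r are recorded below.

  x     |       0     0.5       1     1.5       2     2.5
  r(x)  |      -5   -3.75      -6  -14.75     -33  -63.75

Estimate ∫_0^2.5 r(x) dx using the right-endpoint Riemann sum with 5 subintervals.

-60.625

Δx = 0.5.
Sum = 0.5·[(-3.75) + (-6) + (-14.75) + (-33) + (-63.75)] = -60.625.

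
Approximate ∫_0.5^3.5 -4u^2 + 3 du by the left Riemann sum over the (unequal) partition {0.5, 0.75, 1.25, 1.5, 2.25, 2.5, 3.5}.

Subinterval widths: 0.25, 0.5, 0.25, 0.75, 0.25, 1.
Left endpoints: 0.5, 0.75, 1.25, 1.5, 2.25, 2.5.
f(0.5) = 2, f(0.75) = 0.75, f(1.25) = -3.25, f(1.5) = -6, f(2.25) = -17.25, f(2.5) = -22.
Sum = Σ Δu_i · f(u_i).
Sum = -30.75.

-30.75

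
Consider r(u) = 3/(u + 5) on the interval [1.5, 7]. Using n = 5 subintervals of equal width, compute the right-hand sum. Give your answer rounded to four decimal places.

Δu = (7 − 1.5)/5 = 1.1.
Right endpoints: 2.6, 3.7, 4.8, 5.9, 7.
r(2.6) = 15/38, r(3.7) = 10/29, r(4.8) = 15/49, r(5.9) = 30/109, r(7) = 0.25.
Sum = Δu · [r(2.6) + r(3.7) + r(4.8) + r(5.9) + r(7)].
Sum ≈ 1.7280.

1.7280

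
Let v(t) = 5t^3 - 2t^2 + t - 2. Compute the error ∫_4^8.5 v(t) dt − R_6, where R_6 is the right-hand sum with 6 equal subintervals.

Exact integral: ∫_4^8.5 v(t) dt = 5857.453125.
R_6 = 6887.14453125.
Error = 5857.453125 − 6887.14453125 = -1029.69140625.

-1029.69140625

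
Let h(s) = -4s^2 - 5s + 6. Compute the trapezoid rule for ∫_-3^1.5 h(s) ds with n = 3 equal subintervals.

Δs = (1.5 − (-3))/3 = 1.5.
h(-3) = -15, h(-1.5) = 4.5, h(0) = 6, h(1.5) = -10.5.
T_3 = (Δs/2)·[h(s_0) + 2h(s_1) + 2h(s_2) + h(s_3)].
Sum = -3.375.

-3.375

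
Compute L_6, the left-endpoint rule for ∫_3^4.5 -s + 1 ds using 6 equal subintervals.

Δs = (4.5 − 3)/6 = 0.25.
Left endpoints: 3, 3.25, 3.5, 3.75, 4, 4.25.
f(3) = -2, f(3.25) = -2.25, f(3.5) = -2.5, f(3.75) = -2.75, f(4) = -3, f(4.25) = -3.25.
Sum = Δs · [f(3) + f(3.25) + f(3.5) + ...].
Sum = -3.9375.

-3.9375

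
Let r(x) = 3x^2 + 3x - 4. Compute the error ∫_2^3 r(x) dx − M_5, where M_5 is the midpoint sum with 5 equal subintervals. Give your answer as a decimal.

Exact integral: ∫_2^3 r(x) dx = 22.5.
M_5 = 22.49.
Error = 22.5 − 22.49 = 0.01.

0.01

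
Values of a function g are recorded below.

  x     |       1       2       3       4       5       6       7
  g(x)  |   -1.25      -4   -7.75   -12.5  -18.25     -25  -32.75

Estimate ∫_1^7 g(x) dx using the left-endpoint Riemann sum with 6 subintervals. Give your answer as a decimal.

-68.75

Δx = 1.
Sum = 1·[(-1.25) + (-4) + (-7.75) + (-12.5) + (-18.25) + (-25)] = -68.75.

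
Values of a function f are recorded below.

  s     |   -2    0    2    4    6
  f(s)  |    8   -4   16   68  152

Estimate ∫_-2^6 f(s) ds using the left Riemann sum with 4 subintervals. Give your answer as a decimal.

Δs = 2.
Sum = 2·[8 + (-4) + 16 + 68] = 176.

176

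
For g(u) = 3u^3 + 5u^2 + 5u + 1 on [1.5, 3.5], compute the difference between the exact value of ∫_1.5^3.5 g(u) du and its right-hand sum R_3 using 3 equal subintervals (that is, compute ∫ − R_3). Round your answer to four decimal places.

-63.5741

Exact integral: ∫_1.5^3.5 g(u) du ≈ 201.583333.
R_3 ≈ 265.157407.
Error ≈ 201.583333 − 265.157407 ≈ -63.5741.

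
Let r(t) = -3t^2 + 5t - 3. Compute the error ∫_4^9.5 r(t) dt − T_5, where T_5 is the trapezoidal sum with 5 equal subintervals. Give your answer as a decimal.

3.3275

Exact integral: ∫_4^9.5 r(t) dt = -624.25.
T_5 = -627.5775.
Error = -624.25 − (-627.5775) = 3.3275.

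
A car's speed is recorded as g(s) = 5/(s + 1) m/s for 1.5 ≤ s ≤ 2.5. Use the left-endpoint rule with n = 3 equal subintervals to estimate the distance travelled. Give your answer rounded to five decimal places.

1.78122

Δs = (2.5 − 1.5)/3 = 1/3.
Left endpoints: 1.5, 11/6, 13/6.
g(1.5) = 2, g(11/6) = 30/17, g(13/6) = 30/19.
Sum = Δs · [g(1.5) + g(11/6) + g(13/6)].
Sum ≈ 1.78122.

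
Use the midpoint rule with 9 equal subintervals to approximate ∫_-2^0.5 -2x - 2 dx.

-1.25

Δx = (0.5 − (-2))/9 = 5/18.
Midpoints: -67/36, -19/12, -47/36, -37/36, -0.75, -17/36, -7/36, 1/12, 13/36.
f(-67/36) = 31/18, f(-19/12) = 7/6, f(-47/36) = 11/18, f(-37/36) = 1/18, f(-0.75) = -0.5, f(-17/36) = -19/18, f(-7/36) = -29/18, f(1/12) = -13/6, f(13/36) = -49/18.
Sum = Δx · [f(-67/36) + f(-19/12) + f(-47/36) + ...].
Sum = -1.25.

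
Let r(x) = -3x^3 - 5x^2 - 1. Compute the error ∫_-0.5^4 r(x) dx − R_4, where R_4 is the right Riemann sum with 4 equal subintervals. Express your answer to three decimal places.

Exact integral: ∫_-0.5^4 r(x) dx = -303.328125.
R_4 ≈ -475.53223.
Error ≈ -303.328125 − (-475.53223) ≈ 172.204.

172.204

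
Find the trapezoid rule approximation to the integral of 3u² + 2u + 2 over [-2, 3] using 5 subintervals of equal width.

Δu = (3 − (-2))/5 = 1.
f(-2) = 10, f(-1) = 3, f(0) = 2, f(1) = 7, f(2) = 18, f(3) = 35.
T_5 = (Δu/2)·[f(u_0) + 2f(u_1) + ... + 2f(u_{4}) + f(u_5)].
Sum = 52.5.

52.5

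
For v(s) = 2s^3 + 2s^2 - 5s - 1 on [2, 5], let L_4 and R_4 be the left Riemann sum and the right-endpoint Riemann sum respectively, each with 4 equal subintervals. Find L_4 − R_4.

L_4 = 235.59375.
R_4 = 431.34375.
L_4 − R_4 = -195.75.

-195.75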